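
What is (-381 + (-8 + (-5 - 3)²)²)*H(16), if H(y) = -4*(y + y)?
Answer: -352640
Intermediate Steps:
H(y) = -8*y
(-381 + (-8 + (-5 - 3)²)²)*H(16) = (-381 + (-8 + (-5 - 3)²)²)*(-8*16) = (-381 + (-8 + (-8)²)²)*(-128) = (-381 + (-8 + 64)²)*(-128) = (-381 + 56²)*(-128) = (-381 + 3136)*(-128) = 2755*(-128) = -352640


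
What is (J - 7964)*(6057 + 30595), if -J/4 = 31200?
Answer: -4866066128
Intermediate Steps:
J = -124800 (J = -4*31200 = -124800)
(J - 7964)*(6057 + 30595) = (-124800 - 7964)*(6057 + 30595) = -132764*36652 = -4866066128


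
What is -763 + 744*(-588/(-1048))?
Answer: -45269/131 ≈ -345.56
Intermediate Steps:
-763 + 744*(-588/(-1048)) = -763 + 744*(-588*(-1/1048)) = -763 + 744*(147/262) = -763 + 54684/131 = -45269/131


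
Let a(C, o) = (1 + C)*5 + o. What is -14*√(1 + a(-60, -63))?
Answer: -14*I*√357 ≈ -264.52*I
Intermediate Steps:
a(C, o) = 5 + o + 5*C (a(C, o) = (5 + 5*C) + o = 5 + o + 5*C)
-14*√(1 + a(-60, -63)) = -14*√(1 + (5 - 63 + 5*(-60))) = -14*√(1 + (5 - 63 - 300)) = -14*√(1 - 358) = -14*I*√357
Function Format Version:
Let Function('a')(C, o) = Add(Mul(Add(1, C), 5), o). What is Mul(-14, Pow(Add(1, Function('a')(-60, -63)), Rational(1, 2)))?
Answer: Mul(-14, I, Pow(357, Rational(1, 2))) ≈ Mul(-264.52, I)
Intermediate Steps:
Function('a')(C, o) = Add(5, o, Mul(5, C)) (Function('a')(C, o) = Add(Add(5, Mul(5, C)), o) = Add(5, o, Mul(5, C)))
Mul(-14, Pow(Add(1, Function('a')(-60, -63)), Rational(1, 2))) = Mul(-14, Pow(Add(1, Add(5, -63, Mul(5, -60))), Rational(1, 2))) = Mul(-14, Pow(Add(1, Add(5, -63, -300)), Rational(1, 2))) = Mul(-14, Pow(Add(1, -358), Rational(1, 2))) = Mul(-14, Pow(-357, Rational(1, 2))) = Mul(-14, Mul(I, Pow(357, Rational(1, 2)))) = Mul(-14, I, Pow(357, Rational(1, 2)))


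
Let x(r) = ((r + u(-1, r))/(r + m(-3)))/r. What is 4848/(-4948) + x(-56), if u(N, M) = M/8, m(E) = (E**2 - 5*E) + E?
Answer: -350493/346360 ≈ -1.0119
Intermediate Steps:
m(E) = E**2 - 4*E
u(N, M) = M/8 (u(N, M) = M*(1/8) = M/8)
x(r) = 9/(8*(21 + r)) (x(r) = ((r + r/8)/(r - 3*(-4 - 3)))/r = ((9*r/8)/(r - 3*(-7)))/r = ((9*r/8)/(r + 21))/r = ((9*r/8)/(21 + r))/r = (9*r/(8*(21 + r)))/r = 9/(8*(21 + r)))
4848/(-4948) + x(-56) = 4848/(-4948) + 9/(8*(21 - 56)) = 4848*(-1/4948) + (9/8)/(-35) = -1212/1237 + (9/8)*(-1/35) = -1212/1237 - 9/280 = -350493/346360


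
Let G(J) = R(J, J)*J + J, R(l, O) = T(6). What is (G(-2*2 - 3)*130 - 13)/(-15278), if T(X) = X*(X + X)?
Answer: 66443/15278 ≈ 4.3489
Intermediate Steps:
T(X) = 2*X² (T(X) = X*(2*X) = 2*X²)
R(l, O) = 72 (R(l, O) = 2*6² = 2*36 = 72)
G(J) = 73*J (G(J) = 72*J + J = 73*J)
(G(-2*2 - 3)*130 - 13)/(-15278) = ((73*(-2*2 - 3))*130 - 13)/(-15278) = ((73*(-4 - 3))*130 - 13)*(-1/15278) = ((73*(-7))*130 - 13)*(-1/15278) = (-511*130 - 13)*(-1/15278) = (-66430 - 13)*(-1/15278) = -66443*(-1/15278) = 66443/15278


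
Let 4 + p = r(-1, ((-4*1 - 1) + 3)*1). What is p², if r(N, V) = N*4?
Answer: 64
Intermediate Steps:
r(N, V) = 4*N
p = -8 (p = -4 + 4*(-1) = -4 - 4 = -8)
p² = (-8)² = 64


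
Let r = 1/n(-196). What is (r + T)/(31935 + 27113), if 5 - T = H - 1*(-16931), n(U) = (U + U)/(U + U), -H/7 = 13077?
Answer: 37307/29524 ≈ 1.2636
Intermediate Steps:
H = -91539 (H = -7*13077 = -91539)
n(U) = 1 (n(U) = (2*U)/((2*U)) = (2*U)*(1/(2*U)) = 1)
T = 74613 (T = 5 - (-91539 - 1*(-16931)) = 5 - (-91539 + 16931) = 5 - 1*(-74608) = 5 + 74608 = 74613)
r = 1 (r = 1/1 = 1)
(r + T)/(31935 + 27113) = (1 + 74613)/(31935 + 27113) = 74614/59048 = 74614*(1/59048) = 37307/29524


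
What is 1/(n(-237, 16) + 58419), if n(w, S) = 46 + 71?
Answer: 1/58536 ≈ 1.7084e-5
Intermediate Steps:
n(w, S) = 117
1/(n(-237, 16) + 58419) = 1/(117 + 58419) = 1/58536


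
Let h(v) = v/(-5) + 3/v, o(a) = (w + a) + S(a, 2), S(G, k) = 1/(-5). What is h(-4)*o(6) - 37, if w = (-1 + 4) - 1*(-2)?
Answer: -1823/50 ≈ -36.460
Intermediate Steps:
S(G, k) = -1/5
w = 5 (w = 3 + 2 = 5)
o(a) = 24/5 + a (o(a) = (5 + a) - 1/5 = 24/5 + a)
h(v) = 3/v - v/5 (h(v) = v*(-1/5) + 3/v = -v/5 + 3/v = 3/v - v/5)
h(-4)*o(6) - 37 = (3/(-4) - 1/5*(-4))*(24/5 + 6) - 37 = (3*(-1/4) + 4/5)*(54/5) - 37 = (-3/4 + 4/5)*(54/5) - 37 = (1/20)*(54/5) - 37 = 27/50 - 37 = -1823/50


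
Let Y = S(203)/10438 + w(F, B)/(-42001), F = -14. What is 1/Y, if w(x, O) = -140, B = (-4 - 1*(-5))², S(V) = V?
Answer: 438406438/9987523 ≈ 43.895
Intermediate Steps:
B = 1 (B = (-4 + 5)² = 1² = 1)
Y = 9987523/438406438 (Y = 203/10438 - 140/(-42001) = 203*(1/10438) - 140*(-1/42001) = 203/10438 + 140/42001 = 9987523/438406438 ≈ 0.022781)
1/Y = 1/(9987523/438406438) = 438406438/9987523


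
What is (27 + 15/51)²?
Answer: 215296/289 ≈ 744.97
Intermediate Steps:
(27 + 15/51)² = (27 + 15*(1/51))² = (27 + 5/17)² = (464/17)² = 215296/289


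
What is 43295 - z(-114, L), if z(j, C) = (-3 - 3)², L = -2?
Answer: 43259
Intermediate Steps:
z(j, C) = 36 (z(j, C) = (-6)² = 36)
43295 - z(-114, L) = 43295 - 1*36 = 43295 - 36 = 43259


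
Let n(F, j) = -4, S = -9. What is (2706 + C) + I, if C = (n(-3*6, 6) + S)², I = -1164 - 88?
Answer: 1623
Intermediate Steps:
I = -1252
C = 169 (C = (-4 - 9)² = (-13)² = 169)
(2706 + C) + I = (2706 + 169) - 1252 = 2875 - 1252 = 1623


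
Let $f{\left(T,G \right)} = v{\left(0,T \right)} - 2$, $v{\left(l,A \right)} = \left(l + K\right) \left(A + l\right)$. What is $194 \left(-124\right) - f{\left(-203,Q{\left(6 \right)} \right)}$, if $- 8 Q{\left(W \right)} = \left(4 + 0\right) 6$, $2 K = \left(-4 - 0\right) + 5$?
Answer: $- \frac{47905}{2} \approx -23953.0$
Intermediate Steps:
$K = \frac{1}{2}$ ($K = \frac{\left(-4 - 0\right) + 5}{2} = \frac{\left(-4 + 0\right) + 5}{2} = \frac{-4 + 5}{2} = \frac{1}{2} \cdot 1 = \frac{1}{2} \approx 0.5$)
$v{\left(l,A \right)} = \left(\frac{1}{2} + l\right) \left(A + l\right)$ ($v{\left(l,A \right)} = \left(l + \frac{1}{2}\right) \left(A + l\right) = \left(\frac{1}{2} + l\right) \left(A + l\right)$)
$Q{\left(W \right)} = -3$ ($Q{\left(W \right)} = - \frac{\left(4 + 0\right) 6}{8} = - \frac{4 \cdot 6}{8} = \left(- \frac{1}{8}\right) 24 = -3$)
$f{\left(T,G \right)} = -2 + \frac{T}{2}$ ($f{\left(T,G \right)} = \left(0^{2} + \frac{T}{2} + \frac{1}{2} \cdot 0 + T 0\right) - 2 = \left(0 + \frac{T}{2} + 0 + 0\right) - 2 = \frac{T}{2} - 2 = -2 + \frac{T}{2}$)
$194 \left(-124\right) - f{\left(-203,Q{\left(6 \right)} \right)} = 194 \left(-124\right) - \left(-2 + \frac{1}{2} \left(-203\right)\right) = -24056 - \left(-2 - \frac{203}{2}\right) = -24056 - - \frac{207}{2} = -24056 + \frac{207}{2} = - \frac{47905}{2}$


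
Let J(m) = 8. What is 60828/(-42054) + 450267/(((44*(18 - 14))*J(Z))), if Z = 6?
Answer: 3141647099/9868672 ≈ 318.35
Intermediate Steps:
60828/(-42054) + 450267/(((44*(18 - 14))*J(Z))) = 60828/(-42054) + 450267/(((44*(18 - 14))*8)) = 60828*(-1/42054) + 450267/(((44*4)*8)) = -10138/7009 + 450267/((176*8)) = -10138/7009 + 450267/1408 = 3141647099/9868672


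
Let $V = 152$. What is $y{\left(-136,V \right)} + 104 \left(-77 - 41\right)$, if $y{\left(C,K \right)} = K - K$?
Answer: $-12272$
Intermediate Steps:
$y{\left(C,K \right)} = 0$
$y{\left(-136,V \right)} + 104 \left(-77 - 41\right) = 0 + 104 \left(-77 - 41\right) = 0 + 104 \left(-118\right) = 0 - 12272 = -12272$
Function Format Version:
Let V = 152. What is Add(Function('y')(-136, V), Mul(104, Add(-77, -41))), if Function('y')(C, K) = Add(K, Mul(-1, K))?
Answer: -12272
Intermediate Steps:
Function('y')(C, K) = 0
Add(Function('y')(-136, V), Mul(104, Add(-77, -41))) = Add(0, Mul(104, Add(-77, -41))) = Add(0, Mul(104, -118)) = Add(0, -12272) = -12272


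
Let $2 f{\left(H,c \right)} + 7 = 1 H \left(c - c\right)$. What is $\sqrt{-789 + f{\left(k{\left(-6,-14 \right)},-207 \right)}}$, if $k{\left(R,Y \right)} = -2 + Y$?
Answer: $\frac{i \sqrt{3170}}{2} \approx 28.151 i$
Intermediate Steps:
$f{\left(H,c \right)} = - \frac{7}{2}$ ($f{\left(H,c \right)} = - \frac{7}{2} + \frac{1 H \left(c - c\right)}{2} = - \frac{7}{2} + \frac{H 0}{2} = - \frac{7}{2} + \frac{1}{2} \cdot 0 = - \frac{7}{2} + 0 = - \frac{7}{2}$)
$\sqrt{-789 + f{\left(k{\left(-6,-14 \right)},-207 \right)}} = \sqrt{-789 - \frac{7}{2}} = \sqrt{- \frac{1585}{2}} = \frac{i \sqrt{3170}}{2}$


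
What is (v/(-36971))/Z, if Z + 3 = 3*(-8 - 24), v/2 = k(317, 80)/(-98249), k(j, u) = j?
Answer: -634/359604014121 ≈ -1.7631e-9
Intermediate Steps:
v = -634/98249 (v = 2*(317/(-98249)) = 2*(317*(-1/98249)) = 2*(-317/98249) = -634/98249 ≈ -0.0064530)
Z = -99 (Z = -3 + 3*(-8 - 24) = -3 + 3*(-32) = -3 - 96 = -99)
(v/(-36971))/Z = -634/98249/(-36971)/(-99) = -634/98249*(-1/36971)*(-1/99) = (634/3632363779)*(-1/99) = -634/359604014121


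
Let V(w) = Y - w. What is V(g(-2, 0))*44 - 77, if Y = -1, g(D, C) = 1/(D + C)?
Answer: -99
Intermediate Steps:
g(D, C) = 1/(C + D)
V(w) = -1 - w
V(g(-2, 0))*44 - 77 = (-1 - 1/(0 - 2))*44 - 77 = (-1 - 1/(-2))*44 - 77 = (-1 - 1*(-½))*44 - 77 = (-1 + ½)*44 - 77 = -½*44 - 77 = -22 - 77 = -99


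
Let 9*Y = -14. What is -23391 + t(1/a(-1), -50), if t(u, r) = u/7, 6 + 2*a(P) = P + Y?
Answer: -12607767/539 ≈ -23391.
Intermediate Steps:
Y = -14/9 (Y = (⅑)*(-14) = -14/9 ≈ -1.5556)
a(P) = -34/9 + P/2 (a(P) = -3 + (P - 14/9)/2 = -3 + (-14/9 + P)/2 = -3 + (-7/9 + P/2) = -34/9 + P/2)
t(u, r) = u/7 (t(u, r) = u*(⅐) = u/7)
-23391 + t(1/a(-1), -50) = -23391 + 1/(7*(-34/9 + (½)*(-1))) = -23391 + 1/(7*(-34/9 - ½)) = -23391 + 1/(7*(-77/18)) = -23391 + (⅐)*(-18/77) = -23391 - 18/539 = -12607767/539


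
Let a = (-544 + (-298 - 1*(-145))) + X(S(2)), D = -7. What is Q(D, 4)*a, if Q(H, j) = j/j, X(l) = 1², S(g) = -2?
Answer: -696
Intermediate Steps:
X(l) = 1
Q(H, j) = 1
a = -696 (a = (-544 + (-298 - 1*(-145))) + 1 = (-544 + (-298 + 145)) + 1 = (-544 - 153) + 1 = -697 + 1 = -696)
Q(D, 4)*a = 1*(-696) = -696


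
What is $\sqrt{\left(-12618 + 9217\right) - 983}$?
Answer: $4 i \sqrt{274} \approx 66.212 i$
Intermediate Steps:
$\sqrt{\left(-12618 + 9217\right) - 983} = \sqrt{-3401 - 983} = \sqrt{-4384} = 4 i \sqrt{274}$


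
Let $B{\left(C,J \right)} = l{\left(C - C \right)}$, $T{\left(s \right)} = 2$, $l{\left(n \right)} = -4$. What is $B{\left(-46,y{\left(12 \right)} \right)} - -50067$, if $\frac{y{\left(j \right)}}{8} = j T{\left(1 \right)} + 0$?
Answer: $50063$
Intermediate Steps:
$y{\left(j \right)} = 16 j$ ($y{\left(j \right)} = 8 \left(j 2 + 0\right) = 8 \left(2 j + 0\right) = 8 \cdot 2 j = 16 j$)
$B{\left(C,J \right)} = -4$
$B{\left(-46,y{\left(12 \right)} \right)} - -50067 = -4 - -50067 = -4 + 50067 = 50063$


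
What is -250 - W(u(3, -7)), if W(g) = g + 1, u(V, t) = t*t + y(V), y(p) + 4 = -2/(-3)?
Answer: -890/3 ≈ -296.67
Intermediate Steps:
y(p) = -10/3 (y(p) = -4 - 2/(-3) = -4 - 2*(-⅓) = -4 + ⅔ = -10/3)
u(V, t) = -10/3 + t² (u(V, t) = t*t - 10/3 = t² - 10/3 = -10/3 + t²)
W(g) = 1 + g
-250 - W(u(3, -7)) = -250 - (1 + (-10/3 + (-7)²)) = -250 - (1 + (-10/3 + 49)) = -250 - (1 + 137/3) = -250 - 1*140/3 = -250 - 140/3 = -890/3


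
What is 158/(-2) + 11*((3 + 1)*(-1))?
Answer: -123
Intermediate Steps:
158/(-2) + 11*((3 + 1)*(-1)) = 158*(-½) + 11*(4*(-1)) = -79 + 11*(-4) = -79 - 44 = -123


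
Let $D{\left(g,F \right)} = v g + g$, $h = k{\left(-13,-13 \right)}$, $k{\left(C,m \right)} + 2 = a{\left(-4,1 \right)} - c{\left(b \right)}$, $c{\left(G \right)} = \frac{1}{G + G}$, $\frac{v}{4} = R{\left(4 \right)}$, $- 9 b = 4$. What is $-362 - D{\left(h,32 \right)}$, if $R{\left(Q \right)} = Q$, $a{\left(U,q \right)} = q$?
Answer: $- \frac{2913}{8} \approx -364.13$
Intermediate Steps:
$b = - \frac{4}{9}$ ($b = \left(- \frac{1}{9}\right) 4 = - \frac{4}{9} \approx -0.44444$)
$v = 16$ ($v = 4 \cdot 4 = 16$)
$c{\left(G \right)} = \frac{1}{2 G}$
$k{\left(C,m \right)} = \frac{1}{8}$ ($k{\left(C,m \right)} = -2 - \left(-1 + \frac{1}{2 \left(- \frac{4}{9}\right)}\right) = -2 - \left(-1 + \frac{1}{2} \left(- \frac{9}{4}\right)\right) = -2 + \left(1 - - \frac{9}{8}\right) = -2 + \left(1 + \frac{9}{8}\right) = -2 + \frac{17}{8} = \frac{1}{8}$)
$h = \frac{1}{8} \approx 0.125$
$D{\left(g,F \right)} = 17 g$ ($D{\left(g,F \right)} = 16 g + g = 17 g$)
$-362 - D{\left(h,32 \right)} = -362 - 17 \cdot \frac{1}{8} = -362 - \frac{17}{8} = - \frac{2913}{8}$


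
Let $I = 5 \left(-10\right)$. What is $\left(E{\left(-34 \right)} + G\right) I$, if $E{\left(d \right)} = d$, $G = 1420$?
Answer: $-69300$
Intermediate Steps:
$I = -50$
$\left(E{\left(-34 \right)} + G\right) I = \left(-34 + 1420\right) \left(-50\right) = 1386 \left(-50\right) = -69300$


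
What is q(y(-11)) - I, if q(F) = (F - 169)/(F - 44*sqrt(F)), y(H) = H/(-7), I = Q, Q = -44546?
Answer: 603198558/13541 + 4688*sqrt(77)/13541 ≈ 44549.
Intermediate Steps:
I = -44546
y(H) = -H/7 (y(H) = H*(-1/7) = -H/7)
q(F) = (-169 + F)/(F - 44*sqrt(F))
q(y(-11)) - I = (169 - (-1)*(-11)/7)/(-(-1)*(-11)/7 + 44*sqrt(-1/7*(-11))) - 1*(-44546) = (169 - 1*11/7)/(-1*11/7 + 44*sqrt(11/7)) + 44546 = (169 - 11/7)/(-11/7 + 44*(sqrt(77)/7)) + 44546 = (1172/7)/(-11/7 + 44*sqrt(77)/7) + 44546 = 1172/(7*(-11/7 + 44*sqrt(77)/7)) + 44546 = 44546 + 1172/(7*(-11/7 + 44*sqrt(77)/7))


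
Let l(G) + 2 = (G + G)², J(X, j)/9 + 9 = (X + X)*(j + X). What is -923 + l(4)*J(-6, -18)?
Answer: 154759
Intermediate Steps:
J(X, j) = -81 + 18*X*(X + j) (J(X, j) = -81 + 9*((X + X)*(j + X)) = -81 + 9*((2*X)*(X + j)) = -81 + 9*(2*X*(X + j)) = -81 + 18*X*(X + j))
l(G) = -2 + 4*G² (l(G) = -2 + (G + G)² = -2 + (2*G)² = -2 + 4*G²)
-923 + l(4)*J(-6, -18) = -923 + (-2 + 4*4²)*(-81 + 18*(-6)² + 18*(-6)*(-18)) = -923 + (-2 + 4*16)*(-81 + 18*36 + 1944) = -923 + (-2 + 64)*(-81 + 648 + 1944) = -923 + 62*2511 = -923 + 155682 = 154759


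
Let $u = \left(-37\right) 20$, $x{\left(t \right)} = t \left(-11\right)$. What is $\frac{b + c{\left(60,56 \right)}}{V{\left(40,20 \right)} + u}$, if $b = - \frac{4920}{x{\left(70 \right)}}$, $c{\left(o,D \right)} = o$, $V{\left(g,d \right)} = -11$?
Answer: $- \frac{5112}{57827} \approx -0.088402$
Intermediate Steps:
$x{\left(t \right)} = - 11 t$
$u = -740$
$b = \frac{492}{77}$ ($b = - \frac{4920}{\left(-11\right) 70} = - \frac{4920}{-770} = \left(-4920\right) \left(- \frac{1}{770}\right) = \frac{492}{77} \approx 6.3896$)
$\frac{b + c{\left(60,56 \right)}}{V{\left(40,20 \right)} + u} = \frac{\frac{492}{77} + 60}{-11 - 740} = \frac{5112}{77 \left(-751\right)} = \frac{5112}{77} \left(- \frac{1}{751}\right) = - \frac{5112}{57827}$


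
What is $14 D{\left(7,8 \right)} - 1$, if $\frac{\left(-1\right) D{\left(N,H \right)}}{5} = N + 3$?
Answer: $-701$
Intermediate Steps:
$D{\left(N,H \right)} = -15 - 5 N$ ($D{\left(N,H \right)} = - 5 \left(N + 3\right) = - 5 \left(3 + N\right) = -15 - 5 N$)
$14 D{\left(7,8 \right)} - 1 = 14 \left(-15 - 35\right) - 1 = 14 \left(-50\right) - 1 = -700 - 1 = -701$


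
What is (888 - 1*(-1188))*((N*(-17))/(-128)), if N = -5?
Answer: -44115/32 ≈ -1378.6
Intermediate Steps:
(888 - 1*(-1188))*((N*(-17))/(-128)) = (888 - 1*(-1188))*(-5*(-17)/(-128)) = (888 + 1188)*(85*(-1/128)) = 2076*(-85/128) = -44115/32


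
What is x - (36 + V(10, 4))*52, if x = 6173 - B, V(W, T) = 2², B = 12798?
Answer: -8705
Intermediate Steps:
V(W, T) = 4
x = -6625 (x = 6173 - 1*12798 = 6173 - 12798 = -6625)
x - (36 + V(10, 4))*52 = -6625 - (36 + 4)*52 = -6625 - 40*52 = -6625 - 1*2080 = -6625 - 2080 = -8705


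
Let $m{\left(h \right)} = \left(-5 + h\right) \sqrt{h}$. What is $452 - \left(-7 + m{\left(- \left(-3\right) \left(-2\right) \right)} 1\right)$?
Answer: $459 + 11 i \sqrt{6} \approx 459.0 + 26.944 i$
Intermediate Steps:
$m{\left(h \right)} = \sqrt{h} \left(-5 + h\right)$
$452 - \left(-7 + m{\left(- \left(-3\right) \left(-2\right) \right)} 1\right) = 452 - \left(-7 + \sqrt{- \left(-3\right) \left(-2\right)} \left(-5 - \left(-3\right) \left(-2\right)\right) 1\right) = 452 - \left(-7 + \sqrt{\left(-1\right) 6} \left(-5 - 6\right) 1\right) = 452 - \left(-7 + \sqrt{-6} \left(-5 - 6\right) 1\right) = 452 - \left(-7 + i \sqrt{6} \left(-11\right) 1\right) = 452 - \left(-7 + - 11 i \sqrt{6} \cdot 1\right) = 452 - \left(-7 - 11 i \sqrt{6}\right) = 452 + \left(7 + 11 i \sqrt{6}\right) = 459 + 11 i \sqrt{6}$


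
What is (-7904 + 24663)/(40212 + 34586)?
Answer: 16759/74798 ≈ 0.22406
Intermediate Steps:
(-7904 + 24663)/(40212 + 34586) = 16759/74798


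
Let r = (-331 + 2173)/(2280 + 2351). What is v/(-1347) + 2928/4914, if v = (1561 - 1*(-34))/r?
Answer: -537631727/225786834 ≈ -2.3811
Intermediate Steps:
r = 1842/4631 ≈ 0.39775
v = 7386445/1842 (v = (1561 - 1*(-34))/(1842/4631) = (1561 + 34)*(4631/1842) = 1595*(4631/1842) = 7386445/1842 ≈ 4010.0)
v/(-1347) + 2928/4914 = (7386445/1842)/(-1347) + 2928/4914 = (7386445/1842)*(-1/1347) + 2928*(1/4914) = -7386445/2481174 + 488/819 = -537631727/225786834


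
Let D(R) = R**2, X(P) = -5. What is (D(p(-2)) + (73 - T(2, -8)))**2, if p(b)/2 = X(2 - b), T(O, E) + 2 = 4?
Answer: 29241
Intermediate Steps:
T(O, E) = 2 (T(O, E) = -2 + 4 = 2)
p(b) = -10 (p(b) = 2*(-5) = -10)
(D(p(-2)) + (73 - T(2, -8)))**2 = ((-10)**2 + (73 - 1*2))**2 = (100 + (73 - 2))**2 = (100 + 71)**2 = 171**2 = 29241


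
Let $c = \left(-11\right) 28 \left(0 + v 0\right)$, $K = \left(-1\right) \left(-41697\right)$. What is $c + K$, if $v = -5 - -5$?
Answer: $41697$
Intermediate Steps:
$v = 0$ ($v = -5 + 5 = 0$)
$K = 41697$
$c = 0$ ($c = \left(-11\right) 28 \left(0 + 0 \cdot 0\right) = - 308 \left(0 + 0\right) = \left(-308\right) 0 = 0$)
$c + K = 0 + 41697 = 41697$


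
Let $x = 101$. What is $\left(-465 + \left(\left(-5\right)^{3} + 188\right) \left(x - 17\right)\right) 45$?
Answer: $217215$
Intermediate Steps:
$\left(-465 + \left(\left(-5\right)^{3} + 188\right) \left(x - 17\right)\right) 45 = \left(-465 + \left(\left(-5\right)^{3} + 188\right) \left(101 - 17\right)\right) 45 = \left(-465 + \left(-125 + 188\right) 84\right) 45 = \left(-465 + 63 \cdot 84\right) 45 = \left(-465 + 5292\right) 45 = 4827 \cdot 45 = 217215$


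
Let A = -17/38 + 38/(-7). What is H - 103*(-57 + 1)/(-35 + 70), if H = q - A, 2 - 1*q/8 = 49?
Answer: -273081/1330 ≈ -205.32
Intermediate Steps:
q = -376 (q = 16 - 8*49 = 16 - 392 = -376)
A = -1563/266 (A = -17*1/38 + 38*(-⅐) = -17/38 - 38/7 = -1563/266 ≈ -5.8759)
H = -98453/266 (H = -376 - 1*(-1563/266) = -376 + 1563/266 = -98453/266 ≈ -370.12)
H - 103*(-57 + 1)/(-35 + 70) = -98453/266 - 103*(-57 + 1)/(-35 + 70) = -98453/266 - (-5768)/35 = -98453/266 - 103*(-8/5) = -98453/266 + 824/5 = -273081/1330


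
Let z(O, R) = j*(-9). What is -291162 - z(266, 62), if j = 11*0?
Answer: -291162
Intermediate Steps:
j = 0
z(O, R) = 0 (z(O, R) = 0*(-9) = 0)
-291162 - z(266, 62) = -291162 - 1*0 = -291162 + 0 = -291162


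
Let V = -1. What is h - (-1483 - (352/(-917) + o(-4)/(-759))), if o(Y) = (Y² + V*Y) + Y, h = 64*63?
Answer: 3838174705/696003 ≈ 5514.6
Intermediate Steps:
h = 4032
o(Y) = Y² (o(Y) = (Y² - Y) + Y = Y²)
h - (-1483 - (352/(-917) + o(-4)/(-759))) = 4032 - (-1483 - (352/(-917) + (-4)²/(-759))) = 4032 - (-1483 - (352*(-1/917) + 16*(-1/759))) = 4032 - (-1483 - (-352/917 - 16/759)) = 4032 - (-1483 - 1*(-281840/696003)) = 4032 - (-1483 + 281840/696003) = 4032 - 1*(-1031890609/696003) = 4032 + 1031890609/696003 = 3838174705/696003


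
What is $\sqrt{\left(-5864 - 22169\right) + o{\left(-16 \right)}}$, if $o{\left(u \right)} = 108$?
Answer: $5 i \sqrt{1117} \approx 167.11 i$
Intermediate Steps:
$\sqrt{\left(-5864 - 22169\right) + o{\left(-16 \right)}} = \sqrt{\left(-5864 - 22169\right) + 108} = \sqrt{-28033 + 108} = \sqrt{-27925} = 5 i \sqrt{1117}$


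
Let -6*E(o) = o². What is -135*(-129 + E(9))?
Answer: 38475/2 ≈ 19238.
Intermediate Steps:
E(o) = -o²/6
-135*(-129 + E(9)) = -135*(-129 - ⅙*9²) = -135*(-129 - ⅙*81) = -135*(-129 - 27/2) = -135*(-285/2) = 38475/2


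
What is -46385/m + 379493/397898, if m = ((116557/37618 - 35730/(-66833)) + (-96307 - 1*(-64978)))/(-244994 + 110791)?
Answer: -177921352367808280462317/895337010323065294 ≈ -1.9872e+5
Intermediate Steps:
m = 11250835771015/48200422218026 (m = ((116557*(1/37618) - 35730*(-1/66833)) + (-96307 + 64978))/(-134203) = ((16651/5374 + 35730/66833) - 31329)*(-1/134203) = (1304849303/359160542 - 31329)*(-1/134203) = -11250835771015/359160542*(-1/134203) = 11250835771015/48200422218026 ≈ 0.23342)
-46385/m + 379493/397898 = -46385/11250835771015/48200422218026 + 379493/397898 = -46385*48200422218026/11250835771015 + 379493*(1/397898) = -447155316916627202/2250167154203 + 379493/397898 = -177921352367808280462317/895337010323065294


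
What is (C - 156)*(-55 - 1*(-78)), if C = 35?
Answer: -2783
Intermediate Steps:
(C - 156)*(-55 - 1*(-78)) = (35 - 156)*(-55 - 1*(-78)) = -121*(-55 + 78) = -121*23 = -2783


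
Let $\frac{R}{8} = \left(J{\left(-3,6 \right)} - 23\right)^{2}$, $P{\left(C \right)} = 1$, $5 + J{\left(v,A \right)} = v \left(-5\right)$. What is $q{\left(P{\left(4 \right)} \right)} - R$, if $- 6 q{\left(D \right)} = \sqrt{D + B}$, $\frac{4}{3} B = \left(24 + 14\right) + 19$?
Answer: $-1352 - \frac{5 \sqrt{7}}{12} \approx -1353.1$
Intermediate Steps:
$J{\left(v,A \right)} = -5 - 5 v$ ($J{\left(v,A \right)} = -5 + v \left(-5\right) = -5 - 5 v$)
$R = 1352$ ($R = 8 \left(\left(-5 - -15\right) - 23\right)^{2} = 8 \left(\left(-5 + 15\right) - 23\right)^{2} = 8 \left(10 - 23\right)^{2} = 8 \left(-13\right)^{2} = 8 \cdot 169 = 1352$)
$B = \frac{171}{4}$ ($B = \frac{3 \left(\left(24 + 14\right) + 19\right)}{4} = \frac{3 \left(38 + 19\right)}{4} = \frac{3}{4} \cdot 57 = \frac{171}{4} \approx 42.75$)
$q{\left(D \right)} = - \frac{\sqrt{\frac{171}{4} + D}}{6}$ ($q{\left(D \right)} = - \frac{\sqrt{D + \frac{171}{4}}}{6} = - \frac{\sqrt{\frac{171}{4} + D}}{6}$)
$q{\left(P{\left(4 \right)} \right)} - R = - \frac{\sqrt{171 + 4 \cdot 1}}{12} - 1352 = - \frac{\sqrt{171 + 4}}{12} - 1352 = - \frac{\sqrt{175}}{12} - 1352 = - \frac{5 \sqrt{7}}{12} - 1352 = -1352 - \frac{5 \sqrt{7}}{12}$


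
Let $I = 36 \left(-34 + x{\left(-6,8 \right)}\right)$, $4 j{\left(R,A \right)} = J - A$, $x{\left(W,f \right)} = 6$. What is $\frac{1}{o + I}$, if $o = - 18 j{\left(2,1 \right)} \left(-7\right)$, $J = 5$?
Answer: $- \frac{1}{882} \approx -0.0011338$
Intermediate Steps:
$j{\left(R,A \right)} = \frac{5}{4} - \frac{A}{4}$ ($j{\left(R,A \right)} = \frac{5 - A}{4} = \frac{5}{4} - \frac{A}{4}$)
$I = -1008$ ($I = 36 \left(-34 + 6\right) = 36 \left(-28\right) = -1008$)
$o = 126$ ($o = - 18 \left(\frac{5}{4} - \frac{1}{4}\right) \left(-7\right) = \left(-18\right) 1 \left(-7\right) = \left(-18\right) \left(-7\right) = 126$)
$\frac{1}{o + I} = \frac{1}{126 - 1008} = \frac{1}{-882} = - \frac{1}{882}$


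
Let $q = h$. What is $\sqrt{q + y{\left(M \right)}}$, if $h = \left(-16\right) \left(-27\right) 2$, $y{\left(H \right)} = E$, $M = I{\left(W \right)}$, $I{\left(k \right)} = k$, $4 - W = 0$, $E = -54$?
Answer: $9 \sqrt{10} \approx 28.461$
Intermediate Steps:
$W = 4$ ($W = 4 - 0 = 4 + 0 = 4$)
$M = 4$
$y{\left(H \right)} = -54$
$h = 864$ ($h = 432 \cdot 2 = 864$)
$q = 864$
$\sqrt{q + y{\left(M \right)}} = \sqrt{864 - 54} = \sqrt{810} = 9 \sqrt{10}$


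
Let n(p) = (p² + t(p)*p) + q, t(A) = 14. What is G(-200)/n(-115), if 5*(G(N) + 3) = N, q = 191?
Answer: -43/11806 ≈ -0.0036422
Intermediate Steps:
n(p) = 191 + p² + 14*p (n(p) = (p² + 14*p) + 191 = 191 + p² + 14*p)
G(N) = -3 + N/5
G(-200)/n(-115) = (-3 + (⅕)*(-200))/(191 + (-115)² + 14*(-115)) = (-3 - 40)/(191 + 13225 - 1610) = -43/11806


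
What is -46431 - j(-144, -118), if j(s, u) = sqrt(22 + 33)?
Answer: -46431 - sqrt(55) ≈ -46438.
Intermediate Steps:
j(s, u) = sqrt(55)
-46431 - j(-144, -118) = -46431 - sqrt(55)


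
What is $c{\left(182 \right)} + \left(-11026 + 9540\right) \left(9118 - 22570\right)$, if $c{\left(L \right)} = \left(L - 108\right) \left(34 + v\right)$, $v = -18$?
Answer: $19990856$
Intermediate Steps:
$c{\left(L \right)} = -1728 + 16 L$ ($c{\left(L \right)} = \left(L - 108\right) \left(34 - 18\right) = \left(-108 + L\right) 16 = -1728 + 16 L$)
$c{\left(182 \right)} + \left(-11026 + 9540\right) \left(9118 - 22570\right) = \left(-1728 + 16 \cdot 182\right) + \left(-11026 + 9540\right) \left(9118 - 22570\right) = \left(-1728 + 2912\right) - -19989672 = 1184 + 19989672 = 19990856$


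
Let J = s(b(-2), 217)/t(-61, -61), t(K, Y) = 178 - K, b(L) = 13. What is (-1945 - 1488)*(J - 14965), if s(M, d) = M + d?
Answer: 12277798365/239 ≈ 5.1372e+7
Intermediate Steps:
J = 230/239 (J = (13 + 217)/(178 - 1*(-61)) = 230/(178 + 61) = 230/239 ≈ 0.96234)
(-1945 - 1488)*(J - 14965) = (-1945 - 1488)*(230/239 - 14965) = -3433*(-3576405/239) = 12277798365/239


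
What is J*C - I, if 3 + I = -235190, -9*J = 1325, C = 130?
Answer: 1944487/9 ≈ 2.1605e+5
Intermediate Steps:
J = -1325/9 (J = -1/9*1325 = -1325/9 ≈ -147.22)
I = -235193 (I = -3 - 235190 = -235193)
J*C - I = -1325/9*130 - 1*(-235193) = -172250/9 + 235193 = 1944487/9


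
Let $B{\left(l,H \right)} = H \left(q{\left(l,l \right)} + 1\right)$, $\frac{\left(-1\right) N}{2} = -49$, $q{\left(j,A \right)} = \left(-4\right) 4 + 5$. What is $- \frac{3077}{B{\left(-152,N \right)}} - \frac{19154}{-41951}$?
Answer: $\frac{21122021}{5873140} \approx 3.5964$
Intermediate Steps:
$q{\left(j,A \right)} = -11$ ($q{\left(j,A \right)} = -16 + 5 = -11$)
$N = 98$ ($N = \left(-2\right) \left(-49\right) = 98$)
$B{\left(l,H \right)} = - 10 H$ ($B{\left(l,H \right)} = H \left(-11 + 1\right) = H \left(-10\right) = - 10 H$)
$- \frac{3077}{B{\left(-152,N \right)}} - \frac{19154}{-41951} = - \frac{3077}{\left(-10\right) 98} - \frac{19154}{-41951} = - \frac{3077}{-980} - - \frac{19154}{41951} = \left(-3077\right) \left(- \frac{1}{980}\right) + \frac{19154}{41951} = \frac{3077}{980} + \frac{19154}{41951} = \frac{21122021}{5873140}$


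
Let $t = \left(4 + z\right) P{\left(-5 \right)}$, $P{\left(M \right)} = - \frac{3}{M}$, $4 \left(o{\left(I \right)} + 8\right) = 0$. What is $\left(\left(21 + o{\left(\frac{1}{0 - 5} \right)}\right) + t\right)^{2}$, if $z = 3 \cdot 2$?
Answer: $361$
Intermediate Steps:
$o{\left(I \right)} = -8$ ($o{\left(I \right)} = -8 + \frac{1}{4} \cdot 0 = -8 + 0 = -8$)
$z = 6$
$t = 6$ ($t = \left(4 + 6\right) \left(- \frac{3}{-5}\right) = 10 \left(\left(-3\right) \left(- \frac{1}{5}\right)\right) = 10 \cdot \frac{3}{5} = 6$)
$\left(\left(21 + o{\left(\frac{1}{0 - 5} \right)}\right) + t\right)^{2} = \left(\left(21 - 8\right) + 6\right)^{2} = \left(13 + 6\right)^{2} = 19^{2} = 361$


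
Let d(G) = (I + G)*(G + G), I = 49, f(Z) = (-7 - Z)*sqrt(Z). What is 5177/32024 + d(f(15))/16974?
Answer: 92143813/90595896 - 1078*sqrt(15)/8487 ≈ 0.52515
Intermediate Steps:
f(Z) = sqrt(Z)*(-7 - Z)
d(G) = 2*G*(49 + G) (d(G) = (49 + G)*(G + G) = (49 + G)*(2*G) = 2*G*(49 + G))
5177/32024 + d(f(15))/16974 = 5177/32024 + (2*(sqrt(15)*(-7 - 1*15))*(49 + sqrt(15)*(-7 - 1*15)))/16974 = 5177*(1/32024) + (2*(sqrt(15)*(-7 - 15))*(49 + sqrt(15)*(-7 - 15)))*(1/16974) = 5177/32024 + (2*(sqrt(15)*(-22))*(49 + sqrt(15)*(-22)))*(1/16974) = 5177/32024 + (2*(-22*sqrt(15))*(49 - 22*sqrt(15)))*(1/16974) = 5177/32024 - 44*sqrt(15)*(49 - 22*sqrt(15))*(1/16974) = 5177/32024 - 22*sqrt(15)*(49 - 22*sqrt(15))/8487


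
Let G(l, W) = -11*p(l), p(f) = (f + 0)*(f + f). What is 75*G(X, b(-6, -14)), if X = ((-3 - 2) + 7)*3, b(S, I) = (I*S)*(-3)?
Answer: -59400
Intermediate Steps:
b(S, I) = -3*I*S
X = 6 (X = (-5 + 7)*3 = 2*3 = 6)
p(f) = 2*f**2 (p(f) = f*(2*f) = 2*f**2)
G(l, W) = -22*l**2
75*G(X, b(-6, -14)) = 75*(-22*6**2) = 75*(-22*36) = 75*(-792) = -59400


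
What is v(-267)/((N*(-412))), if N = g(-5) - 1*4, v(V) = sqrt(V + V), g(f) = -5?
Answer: I*sqrt(534)/3708 ≈ 0.0062321*I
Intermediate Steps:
v(V) = sqrt(2)*sqrt(V) (v(V) = sqrt(2*V) = sqrt(2)*sqrt(V))
N = -9 (N = -5 - 1*4 = -5 - 4 = -9)
v(-267)/((N*(-412))) = (sqrt(2)*sqrt(-267))/((-9*(-412))) = (sqrt(2)*(I*sqrt(267)))/3708 = (I*sqrt(534))*(1/3708) = I*sqrt(534)/3708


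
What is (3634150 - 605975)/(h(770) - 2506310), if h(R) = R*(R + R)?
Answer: -605635/264102 ≈ -2.2932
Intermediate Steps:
h(R) = 2*R² (h(R) = R*(2*R) = 2*R²)
(3634150 - 605975)/(h(770) - 2506310) = (3634150 - 605975)/(2*770² - 2506310) = 3028175/(2*592900 - 2506310) = 3028175/(1185800 - 2506310) = 3028175/(-1320510) = 3028175*(-1/1320510) = -605635/264102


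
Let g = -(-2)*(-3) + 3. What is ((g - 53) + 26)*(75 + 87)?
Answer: -4860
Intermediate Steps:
g = -3 (g = -2*3 + 3 = -6 + 3 = -3)
((g - 53) + 26)*(75 + 87) = ((-3 - 53) + 26)*(75 + 87) = (-56 + 26)*162 = -30*162 = -4860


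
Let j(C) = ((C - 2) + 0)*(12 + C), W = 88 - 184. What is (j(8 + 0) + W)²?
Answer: 576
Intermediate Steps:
W = -96
j(C) = (-2 + C)*(12 + C) (j(C) = ((-2 + C) + 0)*(12 + C) = (-2 + C)*(12 + C))
(j(8 + 0) + W)² = ((-24 + (8 + 0)² + 10*(8 + 0)) - 96)² = ((-24 + 8² + 10*8) - 96)² = ((-24 + 64 + 80) - 96)² = (120 - 96)² = 24² = 576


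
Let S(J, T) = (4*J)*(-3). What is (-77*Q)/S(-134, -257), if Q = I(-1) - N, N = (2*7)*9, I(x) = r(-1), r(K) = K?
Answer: 9779/1608 ≈ 6.0815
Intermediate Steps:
I(x) = -1
N = 126 (N = 14*9 = 126)
Q = -127 (Q = -1 - 1*126 = -1 - 126 = -127)
S(J, T) = -12*J
(-77*Q)/S(-134, -257) = (-77*(-127))/((-12*(-134))) = 9779/1608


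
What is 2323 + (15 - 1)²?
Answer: 2519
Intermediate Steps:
2323 + (15 - 1)² = 2323 + 14² = 2323 + 196 = 2519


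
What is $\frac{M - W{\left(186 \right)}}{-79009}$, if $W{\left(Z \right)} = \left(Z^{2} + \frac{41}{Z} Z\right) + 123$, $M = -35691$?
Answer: $\frac{70451}{79009} \approx 0.89168$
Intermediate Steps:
$W{\left(Z \right)} = 164 + Z^{2}$ ($W{\left(Z \right)} = \left(Z^{2} + 41\right) + 123 = \left(41 + Z^{2}\right) + 123 = 164 + Z^{2}$)
$\frac{M - W{\left(186 \right)}}{-79009} = \frac{-35691 - \left(164 + 186^{2}\right)}{-79009} = \left(-35691 - \left(164 + 34596\right)\right) \left(- \frac{1}{79009}\right) = \left(-35691 - 34760\right) \left(- \frac{1}{79009}\right) = \left(-70451\right) \left(- \frac{1}{79009}\right) = \frac{70451}{79009}$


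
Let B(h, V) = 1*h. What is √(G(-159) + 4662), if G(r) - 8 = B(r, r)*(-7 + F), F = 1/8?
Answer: √92210/4 ≈ 75.915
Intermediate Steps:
F = ⅛ ≈ 0.12500
B(h, V) = h
G(r) = 8 - 55*r/8 (G(r) = 8 + r*(-7 + ⅛) = 8 + r*(-55/8) = 8 - 55*r/8)
√(G(-159) + 4662) = √((8 - 55/8*(-159)) + 4662) = √((8 + 8745/8) + 4662) = √(8809/8 + 4662) = √(46105/8) = √92210/4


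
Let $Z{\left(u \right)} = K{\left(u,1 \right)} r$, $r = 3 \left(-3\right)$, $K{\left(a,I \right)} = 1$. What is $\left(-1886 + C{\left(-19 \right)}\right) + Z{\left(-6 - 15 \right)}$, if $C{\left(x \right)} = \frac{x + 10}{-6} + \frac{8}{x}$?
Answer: $- \frac{71969}{38} \approx -1893.9$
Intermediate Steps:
$r = -9$
$Z{\left(u \right)} = -9$ ($Z{\left(u \right)} = 1 \left(-9\right) = -9$)
$C{\left(x \right)} = - \frac{5}{3} + \frac{8}{x} - \frac{x}{6}$ ($C{\left(x \right)} = \left(10 + x\right) \left(- \frac{1}{6}\right) + \frac{8}{x} = \left(- \frac{5}{3} - \frac{x}{6}\right) + \frac{8}{x} = - \frac{5}{3} + \frac{8}{x} - \frac{x}{6}$)
$\left(-1886 + C{\left(-19 \right)}\right) + Z{\left(-6 - 15 \right)} = \left(-1886 + \frac{48 - - 19 \left(10 - 19\right)}{6 \left(-19\right)}\right) - 9 = \left(-1886 + \frac{1}{6} \left(- \frac{1}{19}\right) \left(48 - \left(-19\right) \left(-9\right)\right)\right) - 9 = \left(-1886 + \frac{1}{6} \left(- \frac{1}{19}\right) \left(48 - 171\right)\right) - 9 = \left(-1886 + \frac{1}{6} \left(- \frac{1}{19}\right) \left(-123\right)\right) - 9 = \left(-1886 + \frac{41}{38}\right) - 9 = - \frac{71627}{38} - 9 = - \frac{71969}{38}$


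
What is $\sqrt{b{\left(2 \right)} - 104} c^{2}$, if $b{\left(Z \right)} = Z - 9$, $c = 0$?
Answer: $0$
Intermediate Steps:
$b{\left(Z \right)} = -9 + Z$
$\sqrt{b{\left(2 \right)} - 104} c^{2} = \sqrt{\left(-9 + 2\right) - 104} \cdot 0^{2} = \sqrt{-7 - 104} \cdot 0 = \sqrt{-111} \cdot 0 = i \sqrt{111} \cdot 0 = 0$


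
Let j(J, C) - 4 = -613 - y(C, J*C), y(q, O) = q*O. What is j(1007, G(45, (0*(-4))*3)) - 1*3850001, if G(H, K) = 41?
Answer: -5543377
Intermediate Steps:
y(q, O) = O*q
j(J, C) = -609 - J*C² (j(J, C) = 4 + (-613 - J*C*C) = 4 + (-613 - C*J*C) = 4 + (-613 - J*C²) = -609 - J*C²)
j(1007, G(45, (0*(-4))*3)) - 1*3850001 = (-609 - 1*1007*41²) - 1*3850001 = (-609 - 1*1007*1681) - 3850001 = (-609 - 1692767) - 3850001 = -1693376 - 3850001 = -5543377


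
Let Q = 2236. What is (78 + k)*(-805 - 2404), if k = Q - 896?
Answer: -4550362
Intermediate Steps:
k = 1340 (k = 2236 - 896 = 1340)
(78 + k)*(-805 - 2404) = (78 + 1340)*(-805 - 2404) = 1418*(-3209) = -4550362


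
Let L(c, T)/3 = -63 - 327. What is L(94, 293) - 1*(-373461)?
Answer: 372291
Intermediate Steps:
L(c, T) = -1170 (L(c, T) = 3*(-63 - 327) = 3*(-390) = -1170)
L(94, 293) - 1*(-373461) = -1170 - 1*(-373461) = -1170 + 373461 = 372291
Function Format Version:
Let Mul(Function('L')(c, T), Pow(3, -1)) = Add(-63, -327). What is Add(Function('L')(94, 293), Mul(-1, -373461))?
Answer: 372291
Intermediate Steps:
Function('L')(c, T) = -1170 (Function('L')(c, T) = Mul(3, Add(-63, -327)) = Mul(3, -390) = -1170)
Add(Function('L')(94, 293), Mul(-1, -373461)) = Add(-1170, Mul(-1, -373461)) = Add(-1170, 373461) = 372291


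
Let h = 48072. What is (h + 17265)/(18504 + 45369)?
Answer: 21779/21291 ≈ 1.0229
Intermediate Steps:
(h + 17265)/(18504 + 45369) = (48072 + 17265)/(18504 + 45369) = 65337/63873 = 65337*(1/63873) = 21779/21291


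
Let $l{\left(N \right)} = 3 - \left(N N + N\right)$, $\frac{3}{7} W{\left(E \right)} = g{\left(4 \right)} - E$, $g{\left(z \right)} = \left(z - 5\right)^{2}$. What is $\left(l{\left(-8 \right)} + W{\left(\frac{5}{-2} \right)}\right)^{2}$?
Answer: $\frac{72361}{36} \approx 2010.0$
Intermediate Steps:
$g{\left(z \right)} = \left(-5 + z\right)^{2}$
$W{\left(E \right)} = \frac{7}{3} - \frac{7 E}{3}$ ($W{\left(E \right)} = \frac{7 \left(\left(-5 + 4\right)^{2} - E\right)}{3} = \frac{7 \left(\left(-1\right)^{2} - E\right)}{3} = \frac{7 \left(1 - E\right)}{3} = \frac{7}{3} - \frac{7 E}{3}$)
$l{\left(N \right)} = 3 - N - N^{2}$ ($l{\left(N \right)} = 3 - \left(N^{2} + N\right) = 3 - \left(N + N^{2}\right) = 3 - N - N^{2}$)
$\left(l{\left(-8 \right)} + W{\left(\frac{5}{-2} \right)}\right)^{2} = \left(\left(3 - -8 - \left(-8\right)^{2}\right) - \left(- \frac{7}{3} + \frac{7 \frac{5}{-2}}{3}\right)\right)^{2} = \left(\left(3 + 8 - 64\right) - \left(- \frac{7}{3} + \frac{7 \cdot 5 \left(- \frac{1}{2}\right)}{3}\right)\right)^{2} = \left(\left(3 + 8 - 64\right) + \left(\frac{7}{3} - - \frac{35}{6}\right)\right)^{2} = \left(-53 + \left(\frac{7}{3} + \frac{35}{6}\right)\right)^{2} = \left(-53 + \frac{49}{6}\right)^{2} = \left(- \frac{269}{6}\right)^{2} = \frac{72361}{36}$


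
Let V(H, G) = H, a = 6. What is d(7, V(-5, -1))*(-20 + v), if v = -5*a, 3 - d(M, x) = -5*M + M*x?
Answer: -3650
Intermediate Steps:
d(M, x) = 3 + 5*M - M*x (d(M, x) = 3 - (-5*M + M*x) = 3 + (5*M - M*x) = 3 + 5*M - M*x)
v = -30 (v = -5*6 = -30)
d(7, V(-5, -1))*(-20 + v) = (3 + 5*7 - 1*7*(-5))*(-20 - 30) = (3 + 35 + 35)*(-50) = 73*(-50) = -3650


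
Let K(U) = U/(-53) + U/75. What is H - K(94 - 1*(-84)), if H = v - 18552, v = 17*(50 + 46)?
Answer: -67253084/3975 ≈ -16919.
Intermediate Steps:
K(U) = -22*U/3975 (K(U) = U*(-1/53) + U*(1/75) = -U/53 + U/75 = -22*U/3975)
v = 1632 (v = 17*96 = 1632)
H = -16920 (H = 1632 - 18552 = -16920)
H - K(94 - 1*(-84)) = -16920 - (-22)*(94 - 1*(-84))/3975 = -16920 - (-22)*(94 + 84)/3975 = -16920 - (-22)*178/3975 = -16920 - 1*(-3916/3975) = -16920 + 3916/3975 = -67253084/3975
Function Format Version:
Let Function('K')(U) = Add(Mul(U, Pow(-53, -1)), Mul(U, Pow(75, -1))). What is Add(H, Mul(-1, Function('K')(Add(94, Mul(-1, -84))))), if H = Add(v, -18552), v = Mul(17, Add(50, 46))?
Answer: Rational(-67253084, 3975) ≈ -16919.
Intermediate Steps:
Function('K')(U) = Mul(Rational(-22, 3975), U) (Function('K')(U) = Add(Mul(U, Rational(-1, 53)), Mul(U, Rational(1, 75))) = Add(Mul(Rational(-1, 53), U), Mul(Rational(1, 75), U)) = Mul(Rational(-22, 3975), U))
v = 1632 (v = Mul(17, 96) = 1632)
H = -16920 (H = Add(1632, -18552) = -16920)
Add(H, Mul(-1, Function('K')(Add(94, Mul(-1, -84))))) = Add(-16920, Mul(-1, Mul(Rational(-22, 3975), Add(94, Mul(-1, -84))))) = Add(-16920, Mul(-1, Mul(Rational(-22, 3975), Add(94, 84)))) = Add(-16920, Mul(-1, Mul(Rational(-22, 3975), 178))) = Add(-16920, Mul(-1, Rational(-3916, 3975))) = Add(-16920, Rational(3916, 3975)) = Rational(-67253084, 3975)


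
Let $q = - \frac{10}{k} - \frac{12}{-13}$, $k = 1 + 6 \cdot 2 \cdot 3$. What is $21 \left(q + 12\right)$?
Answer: $\frac{127806}{481} \approx 265.71$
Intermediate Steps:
$k = 37$ ($k = 1 + 12 \cdot 3 = 1 + 36 = 37$)
$q = \frac{314}{481}$ ($q = - \frac{10}{37} - \frac{12}{-13} = \left(-10\right) \frac{1}{37} - - \frac{12}{13} = - \frac{10}{37} + \frac{12}{13} = \frac{314}{481} \approx 0.65281$)
$21 \left(q + 12\right) = 21 \left(\frac{314}{481} + 12\right) = 21 \cdot \frac{6086}{481} = \frac{127806}{481}$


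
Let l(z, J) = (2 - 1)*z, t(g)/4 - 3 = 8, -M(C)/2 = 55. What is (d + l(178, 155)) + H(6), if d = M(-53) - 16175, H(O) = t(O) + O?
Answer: -16057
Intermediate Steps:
M(C) = -110 (M(C) = -2*55 = -110)
t(g) = 44 (t(g) = 12 + 4*8 = 12 + 32 = 44)
l(z, J) = z (l(z, J) = 1*z = z)
H(O) = 44 + O
d = -16285 (d = -110 - 16175 = -16285)
(d + l(178, 155)) + H(6) = (-16285 + 178) + (44 + 6) = -16107 + 50 = -16057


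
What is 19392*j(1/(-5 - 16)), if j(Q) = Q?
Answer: -6464/7 ≈ -923.43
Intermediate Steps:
19392*j(1/(-5 - 16)) = 19392/(-5 - 16) = 19392/(-21) = 19392*(-1/21) = -6464/7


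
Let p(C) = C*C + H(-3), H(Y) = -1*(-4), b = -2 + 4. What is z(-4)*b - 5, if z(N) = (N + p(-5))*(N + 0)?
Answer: -205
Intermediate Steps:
b = 2
H(Y) = 4
p(C) = 4 + C² (p(C) = C*C + 4 = C² + 4 = 4 + C²)
z(N) = N*(29 + N) (z(N) = (N + (4 + (-5)²))*(N + 0) = (N + (4 + 25))*N = (N + 29)*N = (29 + N)*N = N*(29 + N))
z(-4)*b - 5 = -4*(29 - 4)*2 - 5 = -4*25*2 - 5 = -100*2 - 5 = -200 - 5 = -205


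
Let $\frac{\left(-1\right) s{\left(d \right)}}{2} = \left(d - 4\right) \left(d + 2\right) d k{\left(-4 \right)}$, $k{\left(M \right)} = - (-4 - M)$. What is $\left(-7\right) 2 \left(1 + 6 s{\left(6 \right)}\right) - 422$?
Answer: $-436$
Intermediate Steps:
$k{\left(M \right)} = 4 + M$
$s{\left(d \right)} = 0$ ($s{\left(d \right)} = - 2 \left(d - 4\right) \left(d + 2\right) d \left(4 - 4\right) = - 2 \left(-4 + d\right) \left(2 + d\right) d 0 = - 2 d \left(-4 + d\right) \left(2 + d\right) 0 = \left(-2\right) 0 = 0$)
$\left(-7\right) 2 \left(1 + 6 s{\left(6 \right)}\right) - 422 = \left(-7\right) 2 \left(1 + 6 \cdot 0\right) - 422 = - 14 \left(1 + 0\right) - 422 = \left(-14\right) 1 - 422 = -14 - 422 = -436$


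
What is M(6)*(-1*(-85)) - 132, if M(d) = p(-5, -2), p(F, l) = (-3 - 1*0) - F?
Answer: 38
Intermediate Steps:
p(F, l) = -3 - F (p(F, l) = (-3 + 0) - F = -3 - F)
M(d) = 2 (M(d) = -3 - 1*(-5) = -3 + 5 = 2)
M(6)*(-1*(-85)) - 132 = 2*(-1*(-85)) - 132 = 2*85 - 132 = 170 - 132 = 38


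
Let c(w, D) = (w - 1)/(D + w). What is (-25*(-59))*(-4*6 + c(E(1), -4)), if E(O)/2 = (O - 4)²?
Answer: -470525/14 ≈ -33609.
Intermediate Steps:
E(O) = 2*(-4 + O)² (E(O) = 2*(O - 4)² = 2*(-4 + O)²)
c(w, D) = (-1 + w)/(D + w)
(-25*(-59))*(-4*6 + c(E(1), -4)) = (-25*(-59))*(-4*6 + (-1 + 2*(-4 + 1)²)/(-4 + 2*(-4 + 1)²)) = 1475*(-24 + (-1 + 2*(-3)²)/(-4 + 2*(-3)²)) = 1475*(-24 + (-1 + 2*9)/(-4 + 2*9)) = 1475*(-24 + (-1 + 18)/(-4 + 18)) = 1475*(-24 + 17/14) = 1475*(-319/14) = -470525/14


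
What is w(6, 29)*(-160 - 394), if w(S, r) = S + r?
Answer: -19390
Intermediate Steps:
w(6, 29)*(-160 - 394) = (6 + 29)*(-160 - 394) = 35*(-554) = -19390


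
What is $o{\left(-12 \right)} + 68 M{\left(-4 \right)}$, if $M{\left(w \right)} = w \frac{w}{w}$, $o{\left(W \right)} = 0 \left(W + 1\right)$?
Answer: $-272$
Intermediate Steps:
$o{\left(W \right)} = 0$ ($o{\left(W \right)} = 0 \left(1 + W\right) = 0$)
$M{\left(w \right)} = w$ ($M{\left(w \right)} = w 1 = w$)
$o{\left(-12 \right)} + 68 M{\left(-4 \right)} = 0 + 68 \left(-4\right) = 0 - 272 = -272$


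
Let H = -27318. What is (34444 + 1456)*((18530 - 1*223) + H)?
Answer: -323494900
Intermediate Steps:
(34444 + 1456)*((18530 - 1*223) + H) = (34444 + 1456)*((18530 - 1*223) - 27318) = 35900*((18530 - 223) - 27318) = 35900*(18307 - 27318) = 35900*(-9011) = -323494900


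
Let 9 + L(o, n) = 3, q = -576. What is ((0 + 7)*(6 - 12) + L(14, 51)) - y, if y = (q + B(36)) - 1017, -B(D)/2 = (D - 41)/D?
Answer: 27805/18 ≈ 1544.7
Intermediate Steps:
B(D) = -2*(-41 + D)/D (B(D) = -2*(D - 41)/D = -2*(-41 + D)/D)
L(o, n) = -6 (L(o, n) = -9 + 3 = -6)
y = -28669/18 (y = (-576 + (-2 + 82/36)) - 1017 = (-576 + (-2 + 82*(1/36))) - 1017 = (-576 + (-2 + 41/18)) - 1017 = (-576 + 5/18) - 1017 = -10363/18 - 1017 = -28669/18 ≈ -1592.7)
((0 + 7)*(6 - 12) + L(14, 51)) - y = ((0 + 7)*(6 - 12) - 6) - 1*(-28669/18) = (7*(-6) - 6) + 28669/18 = (-42 - 6) + 28669/18 = -48 + 28669/18 = 27805/18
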